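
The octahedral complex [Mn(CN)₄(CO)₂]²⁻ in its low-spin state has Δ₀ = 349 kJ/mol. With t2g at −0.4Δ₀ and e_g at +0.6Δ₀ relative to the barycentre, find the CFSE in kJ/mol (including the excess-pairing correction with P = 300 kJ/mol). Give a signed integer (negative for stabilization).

-98

Ligand charges: 4×(-1) from CN⁻ and 2×(+0) from CO sum to -4; with overall charge -2, Mn is +2.
Group 7 minus oxidation state +2 gives a d⁵ configuration for Mn²⁺.
Electron filling gives t2g^5 e_g^0.
CFSE(orbital) = 5×(-0.4Δ₀) + 0×(0.6Δ₀) = -2.0Δ₀; with Δ₀ = 349 kJ/mol that is -698 kJ/mol.
Relative to high-spin t2g^3 e_g^2 (0 paired), the low-spin configuration has 2 additional pairs, contributing +2 × 300 = +600 kJ/mol.
Combining: -698 + 600 = -98 kJ/mol.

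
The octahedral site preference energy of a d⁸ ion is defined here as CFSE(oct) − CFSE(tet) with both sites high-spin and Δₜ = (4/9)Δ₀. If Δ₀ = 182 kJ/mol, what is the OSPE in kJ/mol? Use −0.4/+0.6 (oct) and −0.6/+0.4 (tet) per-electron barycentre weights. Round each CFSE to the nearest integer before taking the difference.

-153

Octahedral (high-spin): t₂g⁶ eg², CFSE = 6(−0.4) + 2(+0.6) = -1.2Δ₀ = -1.2 × 182 = -218 kJ/mol.
Tetrahedral: e⁴ t₂⁴, CFSE = 4(−0.6) + 4(+0.4) = -0.8Δₜ = -0.8 × (4/9) × 182 = -65 kJ/mol.
OSPE = CFSE(oct) − CFSE(tet) = -218 − (-65) = -153 kJ/mol.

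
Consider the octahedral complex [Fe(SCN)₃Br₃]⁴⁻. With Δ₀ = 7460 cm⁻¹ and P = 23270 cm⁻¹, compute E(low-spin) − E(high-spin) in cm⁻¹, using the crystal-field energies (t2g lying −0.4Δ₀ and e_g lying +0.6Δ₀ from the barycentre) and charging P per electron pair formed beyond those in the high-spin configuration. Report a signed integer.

31620

Ligand charges: 3×(-1) from SCN⁻ and 3×(-1) from Br⁻ sum to -6; with overall charge -4, Fe is +2.
Group 8 minus oxidation state +2 gives a d⁶ configuration for Fe²⁺.
In the high-spin limit (t2g^4 e_g^2) the orbital term is -0.4Δ₀ = -2984 cm⁻¹, with no excess pairing.
For low-spin the configuration is t2g^6 e_g^0: orbital energy -2.4 × 7460 = -17904 cm⁻¹, and 2 additional pairs relative to high-spin add 46540 cm⁻¹, giving 28636 cm⁻¹.
Thus E(LS) − E(HS) = 31620 cm⁻¹.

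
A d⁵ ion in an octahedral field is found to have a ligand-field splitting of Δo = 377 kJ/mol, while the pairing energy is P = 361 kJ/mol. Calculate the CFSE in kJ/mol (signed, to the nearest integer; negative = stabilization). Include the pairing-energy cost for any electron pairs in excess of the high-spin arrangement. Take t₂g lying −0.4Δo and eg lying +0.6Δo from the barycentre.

Since Δo = 377 kJ/mol > P = 361 kJ/mol, the complex adopts the low-spin configuration.
Configuration: t₂g⁵ eg⁰.
Orbital CFSE = -2.0Δo = -2.0 × 377 = -754 kJ/mol.
Excess pairs vs high-spin: 2 − 0 = 2; pairing cost = +722 kJ/mol.
Net CFSE = -754 + 722 = -32 kJ/mol.

-32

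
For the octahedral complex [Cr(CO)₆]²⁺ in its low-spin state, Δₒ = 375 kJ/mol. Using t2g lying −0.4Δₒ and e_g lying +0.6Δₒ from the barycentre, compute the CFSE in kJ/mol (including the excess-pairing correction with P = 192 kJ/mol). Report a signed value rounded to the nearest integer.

-408

CO is neutral, so the +2 overall charge sits on Cr: oxidation state +2.
Cr²⁺: group 6, so d-count = 6 − 2 = 4.
The d⁴ electrons fill as t2g^4 e_g^0.
Orbital CFSE = 4(-0.4) + 0(0.6) = -1.6Δₒ = -1.6 × 375 = -600 kJ/mol.
Relative to high-spin t2g^3 e_g^1 (0 paired), the low-spin configuration has 1 additional pair, contributing +1 × 192 = +192 kJ/mol.
Combining: -600 + 192 = -408 kJ/mol.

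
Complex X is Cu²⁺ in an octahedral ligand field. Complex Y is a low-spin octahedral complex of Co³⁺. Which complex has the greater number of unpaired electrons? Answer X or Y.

X

X: Cu sits in group 11; removing 2 electrons leaves Cu²⁺ with 11 − 2 = 9 d electrons; t2g^6 e_g^3 → 1 unpaired.
Y: Co³⁺: group 9, so d-count = 9 − 3 = 6; t2g^6 e_g^0 → 0 unpaired.
So X has more unpaired electrons.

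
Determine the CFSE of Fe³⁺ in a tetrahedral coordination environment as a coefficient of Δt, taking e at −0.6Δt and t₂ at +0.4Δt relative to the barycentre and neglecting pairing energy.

Fe sits in group 8; removing 3 electrons leaves Fe³⁺ with 8 − 3 = 5 d electrons.
Tetrahedral fields are weak (Δₜ ≈ 4/9 Δₒ), so electrons fill high-spin.
Configuration: e² t₂³.
CFSE = 2(-0.6Δt) + 3(0.4Δt) = -1.2Δt + 1.2Δt = 0.0Δt.

0.0 Δt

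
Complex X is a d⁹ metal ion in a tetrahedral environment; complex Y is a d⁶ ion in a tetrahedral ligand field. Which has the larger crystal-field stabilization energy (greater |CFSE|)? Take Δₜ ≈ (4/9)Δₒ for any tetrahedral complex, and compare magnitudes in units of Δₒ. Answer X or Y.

X: Tetrahedral splitting is small, so the complex is high-spin; e^4 t2^5, CFSE = -0.4Δₜ ≈ -0.18Δₒ.
Y: With tetrahedral geometry the complex is necessarily high-spin; e^3 t2^3, CFSE = -0.6Δₜ ≈ -0.27Δₒ.
So Y has the larger |CFSE|.

Y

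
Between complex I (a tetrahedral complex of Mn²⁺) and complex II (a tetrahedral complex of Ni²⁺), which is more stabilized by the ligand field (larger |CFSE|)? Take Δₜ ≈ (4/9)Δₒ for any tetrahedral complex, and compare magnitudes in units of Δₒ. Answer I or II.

II

I: Mn²⁺: group 7, so d-count = 7 − 2 = 5; Tetrahedral splitting is small, so the complex is high-spin; e² t₂³, CFSE = 0.0Δₜ ≈ 0.00Δₒ.
II: Group 10 minus oxidation state +2 gives a d⁸ configuration for Ni²⁺; Tetrahedral splitting is small, so the complex is high-spin; e⁴ t₂⁴, CFSE = -0.8Δₜ ≈ -0.36Δₒ.
So II has the larger |CFSE|.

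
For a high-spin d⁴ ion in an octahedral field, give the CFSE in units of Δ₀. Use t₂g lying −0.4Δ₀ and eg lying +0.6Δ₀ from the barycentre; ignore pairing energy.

Configuration: t₂g³ eg¹.
CFSE = 3(-0.4Δ₀) + 1(0.6Δ₀) = -1.2Δ₀ + 0.6Δ₀ = -0.6Δ₀.

-0.6 Δ₀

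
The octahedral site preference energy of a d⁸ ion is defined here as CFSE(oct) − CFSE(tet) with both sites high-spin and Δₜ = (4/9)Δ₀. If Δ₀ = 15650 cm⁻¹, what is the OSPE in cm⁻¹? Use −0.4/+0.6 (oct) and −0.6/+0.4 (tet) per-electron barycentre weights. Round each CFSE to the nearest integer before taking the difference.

Octahedral (high-spin): t₂g⁶ eg², CFSE = 6(−0.4) + 2(+0.6) = -1.2Δ₀ = -1.2 × 15650 = -18780 cm⁻¹.
Tetrahedral e⁴ t₂⁴ gives -0.8Δₜ = -0.8 × (4/9) × 15650 = -5564 cm⁻¹.
OSPE = -18780 − (-5564) = -13216 cm⁻¹.

-13216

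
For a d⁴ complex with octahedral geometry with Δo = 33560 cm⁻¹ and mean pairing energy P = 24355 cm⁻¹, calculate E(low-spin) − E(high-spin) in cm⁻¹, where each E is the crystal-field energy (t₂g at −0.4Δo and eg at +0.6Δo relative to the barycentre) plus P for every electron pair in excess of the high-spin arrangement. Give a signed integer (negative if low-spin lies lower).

-9205

High-spin: t₂g³ eg¹, CFSE = -0.6Δo = -20136 cm⁻¹.
Low-spin: t₂g⁴ eg⁰, orbital CFSE = -1.6Δo = -53696 cm⁻¹; plus 1 excess pair × P = +24355 cm⁻¹; total -29341 cm⁻¹.
The difference is -29341 − (-20136) = -9205 cm⁻¹, so low-spin lies lower.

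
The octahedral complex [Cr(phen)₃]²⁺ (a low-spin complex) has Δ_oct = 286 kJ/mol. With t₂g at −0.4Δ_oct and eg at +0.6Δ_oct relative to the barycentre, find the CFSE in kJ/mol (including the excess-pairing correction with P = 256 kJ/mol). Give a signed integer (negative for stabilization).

phen is neutral, so the +2 overall charge sits on Cr: oxidation state +2.
Cr is in group 6, so Cr²⁺ is d⁴ (6 − 2 = 4).
The d⁴ electrons fill as t₂g⁴ eg⁰.
CFSE(orbital) = 4×(-0.4Δ_oct) + 0×(0.6Δ_oct) = -1.6Δ_oct; with Δ_oct = 286 kJ/mol that is -458 kJ/mol.
Relative to high-spin t₂g³ eg¹ (0 paired), the low-spin configuration has 1 additional pair, contributing +1 × 256 = +256 kJ/mol.
Combining: -458 + 256 = -202 kJ/mol.

-202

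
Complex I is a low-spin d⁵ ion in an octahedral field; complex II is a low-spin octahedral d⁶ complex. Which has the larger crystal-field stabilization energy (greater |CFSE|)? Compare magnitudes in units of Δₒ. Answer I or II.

I: t2g^5 e_g^0, CFSE = -2.0Δₒ.
II: t₂g⁶ eg⁰, CFSE = -2.4Δₒ.
So II has the larger |CFSE|.

II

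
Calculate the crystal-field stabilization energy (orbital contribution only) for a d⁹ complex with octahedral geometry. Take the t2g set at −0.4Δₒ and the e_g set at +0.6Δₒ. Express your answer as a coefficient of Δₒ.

-0.6 Δₒ

For octahedral d⁹ the high- and low-spin configurations coincide.
Configuration: t2g^6 e_g^3.
CFSE = 6(-0.4Δₒ) + 3(0.6Δₒ) = -2.4Δₒ + 1.8Δₒ = -0.6Δₒ.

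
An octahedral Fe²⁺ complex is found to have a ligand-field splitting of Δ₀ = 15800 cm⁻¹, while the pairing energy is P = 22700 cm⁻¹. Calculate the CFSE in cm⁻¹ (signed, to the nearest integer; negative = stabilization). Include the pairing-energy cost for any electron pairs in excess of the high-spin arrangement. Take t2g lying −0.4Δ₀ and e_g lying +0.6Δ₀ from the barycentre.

-6320

Fe is in group 8, so Fe²⁺ is d⁶ (8 − 2 = 6).
Since Δ₀ = 15800 cm⁻¹ < P = 22700 cm⁻¹, the complex adopts the high-spin configuration.
Configuration: t2g^4 e_g^2.
Orbital CFSE = -0.4Δ₀ = -0.4 × 15800 = -6320 cm⁻¹.
High-spin has no excess pairs, so no pairing correction applies.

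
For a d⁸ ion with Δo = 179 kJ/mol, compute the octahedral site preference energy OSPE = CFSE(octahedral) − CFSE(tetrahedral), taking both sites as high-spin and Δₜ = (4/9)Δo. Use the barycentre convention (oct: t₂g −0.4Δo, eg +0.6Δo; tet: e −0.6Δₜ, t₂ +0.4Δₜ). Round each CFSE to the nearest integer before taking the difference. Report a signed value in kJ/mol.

Octahedral (high-spin): t2g^6 e_g^2, CFSE = 6(−0.4) + 2(+0.6) = -1.2Δo = -1.2 × 179 = -215 kJ/mol.
Tetrahedral e^4 t2^4 gives -0.8Δₜ = -0.8 × (4/9) × 179 = -64 kJ/mol.
OSPE = -215 − (-64) = -151 kJ/mol.

-151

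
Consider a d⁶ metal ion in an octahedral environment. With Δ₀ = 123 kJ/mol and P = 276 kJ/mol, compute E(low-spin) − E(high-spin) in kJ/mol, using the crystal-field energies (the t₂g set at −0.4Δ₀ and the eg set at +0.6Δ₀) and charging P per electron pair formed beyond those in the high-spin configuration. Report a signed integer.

High-spin d⁶ fills as t₂g⁴ eg² with CFSE 4(−0.4) + 2(+0.6) = -0.4Δ₀ = -49 kJ/mol.
Low-spin t₂g⁶ eg⁰ gives -2.4Δ₀ = -295 kJ/mol, but forming 2 extra pairs costs 2P = 552 kJ/mol, so E(LS) = -295 + 552 = 257 kJ/mol.
Thus E(LS) − E(HS) = 306 kJ/mol.

306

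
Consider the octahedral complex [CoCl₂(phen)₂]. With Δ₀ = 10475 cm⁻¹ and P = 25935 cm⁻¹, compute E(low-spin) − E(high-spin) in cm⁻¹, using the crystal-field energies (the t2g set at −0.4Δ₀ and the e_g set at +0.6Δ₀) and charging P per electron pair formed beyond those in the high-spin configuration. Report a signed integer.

15460

Ligand charges: 2×(-1) from Cl⁻ and 2×(+0) from phen sum to -2; with overall charge +0, Co is +2.
Group 9 minus oxidation state +2 gives a d⁷ configuration for Co²⁺.
High-spin: t2g^5 e_g^2, CFSE = -0.8Δ₀ = -8380 cm⁻¹.
Low-spin t2g^6 e_g^1 gives -1.8Δ₀ = -18855 cm⁻¹, but forming 1 extra pair costs 1P = 25935 cm⁻¹, so E(LS) = -18855 + 25935 = 7080 cm⁻¹.
Thus E(LS) − E(HS) = 15460 cm⁻¹.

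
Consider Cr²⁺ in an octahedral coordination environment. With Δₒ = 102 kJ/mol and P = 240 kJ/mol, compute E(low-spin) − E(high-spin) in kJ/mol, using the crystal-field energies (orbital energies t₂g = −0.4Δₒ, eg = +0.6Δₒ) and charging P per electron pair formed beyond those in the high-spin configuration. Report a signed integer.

138

Cr sits in group 6; removing 2 electrons leaves Cr²⁺ with 6 − 2 = 4 d electrons.
High-spin: t₂g³ eg¹, CFSE = -0.6Δₒ = -61 kJ/mol.
For low-spin the configuration is t₂g⁴ eg⁰: orbital energy -1.6 × 102 = -163 kJ/mol, and 1 additional pair relative to high-spin adds 240 kJ/mol, giving 77 kJ/mol.
The difference is 77 − (-61) = 138 kJ/mol, so high-spin lies lower.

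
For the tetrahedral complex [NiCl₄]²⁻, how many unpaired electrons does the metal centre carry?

2

Each Cl⁻ contributes -1; 4 × (-1) = -4. With overall charge -2, Ni is in the +2 oxidation state.
Ni²⁺: group 10, so d-count = 10 − 2 = 8.
With tetrahedral geometry the complex is necessarily high-spin.
Configuration: e⁴ t₂⁴, giving 2 unpaired electrons.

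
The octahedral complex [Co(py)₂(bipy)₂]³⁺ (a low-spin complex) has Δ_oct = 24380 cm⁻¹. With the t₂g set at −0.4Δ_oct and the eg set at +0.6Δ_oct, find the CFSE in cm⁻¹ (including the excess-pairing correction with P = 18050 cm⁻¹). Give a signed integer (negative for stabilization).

-22412

Ligand charges: 2×(+0) from py and 2×(+0) from bipy sum to +0; with overall charge +3, Co is +3.
Co is in group 9, so Co³⁺ is d⁶ (9 − 3 = 6).
Configuration: t₂g⁶ eg⁰.
CFSE(orbital) = 6×(-0.4Δ_oct) + 0×(0.6Δ_oct) = -2.4Δ_oct; with Δ_oct = 24380 cm⁻¹ that is -58512 cm⁻¹.
Relative to high-spin t₂g⁴ eg² (1 paired), the low-spin configuration has 2 additional pairs, contributing +2 × 18050 = +36100 cm⁻¹.
Net CFSE = -58512 + 36100 = -22412 cm⁻¹.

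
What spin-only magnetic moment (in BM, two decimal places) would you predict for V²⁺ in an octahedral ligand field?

3.87 BM

V is in group 5, so V²⁺ is d³ (5 − 2 = 3).
For octahedral d³ the high- and low-spin configurations coincide.
Configuration: t2g^3 e_g^0 → 3 unpaired electrons.
μ(spin-only) = √[3(3+2)] = √15 ≈ 3.87 BM.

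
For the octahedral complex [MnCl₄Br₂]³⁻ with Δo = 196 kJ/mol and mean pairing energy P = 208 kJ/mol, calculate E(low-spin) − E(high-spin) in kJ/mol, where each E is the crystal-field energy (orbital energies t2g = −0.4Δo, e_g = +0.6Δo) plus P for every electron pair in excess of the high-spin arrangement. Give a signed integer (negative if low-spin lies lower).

12

Ligand charges: 4×(-1) from Cl⁻ and 2×(-1) from Br⁻ sum to -6; with overall charge -3, Mn is +3.
Mn³⁺: group 7, so d-count = 7 − 3 = 4.
In the high-spin limit (t2g^3 e_g^1) the orbital term is -0.6Δo = -118 kJ/mol, with no excess pairing.
Low-spin t2g^4 e_g^0 gives -1.6Δo = -314 kJ/mol, but forming 1 extra pair costs 1P = 208 kJ/mol, so E(LS) = -314 + 208 = -106 kJ/mol.
E(LS) − E(HS) = -106 − (-118) = 12 kJ/mol.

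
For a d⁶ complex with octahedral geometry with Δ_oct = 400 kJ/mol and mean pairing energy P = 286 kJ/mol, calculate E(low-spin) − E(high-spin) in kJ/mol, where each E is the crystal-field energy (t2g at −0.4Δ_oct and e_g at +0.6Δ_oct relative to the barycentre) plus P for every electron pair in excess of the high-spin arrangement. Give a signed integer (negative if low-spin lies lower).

-228

High-spin d⁶ fills as t2g^4 e_g^2 with CFSE 4(−0.4) + 2(+0.6) = -0.4Δ_oct = -160 kJ/mol.
For low-spin the configuration is t2g^6 e_g^0: orbital energy -2.4 × 400 = -960 kJ/mol, and 2 additional pairs relative to high-spin add 572 kJ/mol, giving -388 kJ/mol.
Thus E(LS) − E(HS) = -228 kJ/mol.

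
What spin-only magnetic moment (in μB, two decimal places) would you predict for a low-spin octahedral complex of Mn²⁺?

Mn sits in group 7; removing 2 electrons leaves Mn²⁺ with 7 − 2 = 5 d electrons.
Configuration: t₂g⁵ eg⁰ → 1 unpaired electron.
μ(spin-only) = √[1(1+2)] = √3 ≈ 1.73 μB.

1.73 μB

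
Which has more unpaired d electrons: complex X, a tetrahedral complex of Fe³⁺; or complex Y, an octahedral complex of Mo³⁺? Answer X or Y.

X: Fe sits in group 8; removing 3 electrons leaves Fe³⁺ with 8 − 3 = 5 d electrons; Tetrahedral splitting is small, so the complex is high-spin; e² t₂³ → 5 unpaired.
Y: Mo³⁺: group 6, so d-count = 6 − 3 = 3; t₂g³ eg⁰ → 3 unpaired.
So X has more unpaired electrons.

X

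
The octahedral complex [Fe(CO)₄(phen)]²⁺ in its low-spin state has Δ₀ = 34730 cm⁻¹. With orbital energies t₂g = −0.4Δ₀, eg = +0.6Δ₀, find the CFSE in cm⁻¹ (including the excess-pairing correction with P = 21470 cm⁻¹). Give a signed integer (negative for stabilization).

Ligand charges: 4×(+0) from CO and 1×(+0) from phen sum to +0; with overall charge +2, Fe is +2.
Fe²⁺: group 8, so d-count = 8 − 2 = 6.
The d⁶ electrons fill as t₂g⁶ eg⁰.
Orbital CFSE = 6(-0.4) + 0(0.6) = -2.4Δ₀ = -2.4 × 34730 = -83352 cm⁻¹.
Pairing penalty: 3 pairs vs 1 in the high-spin reference → 2 extra × P = 42940 cm⁻¹.
Combining: -83352 + 42940 = -40412 cm⁻¹.

-40412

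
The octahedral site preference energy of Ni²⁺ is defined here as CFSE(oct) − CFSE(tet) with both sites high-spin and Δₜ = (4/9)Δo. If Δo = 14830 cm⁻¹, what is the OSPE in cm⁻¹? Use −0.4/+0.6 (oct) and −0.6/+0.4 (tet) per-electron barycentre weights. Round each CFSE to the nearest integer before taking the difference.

-12523

Ni is in group 10, so Ni²⁺ is d⁸ (10 − 2 = 8).
In an octahedral site d⁸ (HS) is t2g^6 e_g^2, giving CFSE(oct) = -1.2Δo = -17796 cm⁻¹.
In a tetrahedral site the filling is e^4 t2^4: CFSE(tet) = -0.8Δₜ = -0.8 × (4/9)(14830) = -5273 cm⁻¹.
OSPE = CFSE(oct) − CFSE(tet) = -17796 − (-5273) = -12523 cm⁻¹.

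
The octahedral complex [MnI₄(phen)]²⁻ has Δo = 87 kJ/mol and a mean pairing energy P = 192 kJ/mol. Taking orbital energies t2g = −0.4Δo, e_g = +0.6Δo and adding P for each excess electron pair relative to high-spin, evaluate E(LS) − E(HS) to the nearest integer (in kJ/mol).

210

Ligand charges: 4×(-1) from I⁻ and 1×(+0) from phen sum to -4; with overall charge -2, Mn is +2.
Mn²⁺: group 7, so d-count = 7 − 2 = 5.
In the high-spin limit (t2g^3 e_g^2) the orbital term is 0.0Δo = 0 kJ/mol, with no excess pairing.
Low-spin t2g^5 e_g^0 gives -2.0Δo = -174 kJ/mol, but forming 2 extra pairs costs 2P = 384 kJ/mol, so E(LS) = -174 + 384 = 210 kJ/mol.
E(LS) − E(HS) = 210 − (0) = 210 kJ/mol.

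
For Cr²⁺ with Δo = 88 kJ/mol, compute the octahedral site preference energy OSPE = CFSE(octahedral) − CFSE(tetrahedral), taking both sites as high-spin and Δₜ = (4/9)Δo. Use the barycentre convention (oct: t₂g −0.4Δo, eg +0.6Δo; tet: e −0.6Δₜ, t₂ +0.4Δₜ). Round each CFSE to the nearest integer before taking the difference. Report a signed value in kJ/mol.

Cr sits in group 6; removing 2 electrons leaves Cr²⁺ with 6 − 2 = 4 d electrons.
Octahedral (high-spin): t2g^3 e_g^1, CFSE = 3(−0.4) + 1(+0.6) = -0.6Δo = -0.6 × 88 = -53 kJ/mol.
Tetrahedral: e^2 t2^2, CFSE = 2(−0.6) + 2(+0.4) = -0.4Δₜ = -0.4 × (4/9) × 88 = -16 kJ/mol.
Subtracting, OSPE = -53 − (-16) = -37 kJ/mol.

-37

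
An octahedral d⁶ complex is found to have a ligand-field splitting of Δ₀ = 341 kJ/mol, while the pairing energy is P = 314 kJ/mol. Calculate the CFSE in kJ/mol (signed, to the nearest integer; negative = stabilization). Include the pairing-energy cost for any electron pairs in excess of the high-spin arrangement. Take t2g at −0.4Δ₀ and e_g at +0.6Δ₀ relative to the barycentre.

-190

Here Δ₀ > P (341 > 314), so the low-spin state is favoured.
Filling d⁶ accordingly: t2g^6 e_g^0.
Orbital CFSE = -2.4Δ₀ = -2.4 × 341 = -818 kJ/mol.
Excess pairs vs high-spin: 3 − 1 = 2; pairing cost = +628 kJ/mol.
Net CFSE = -818 + 628 = -190 kJ/mol.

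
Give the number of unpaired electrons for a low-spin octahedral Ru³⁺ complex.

Ru is in group 8, so Ru³⁺ is d⁵ (8 − 3 = 5).
Configuration: t₂g⁵ eg⁰, giving 1 unpaired electron.

1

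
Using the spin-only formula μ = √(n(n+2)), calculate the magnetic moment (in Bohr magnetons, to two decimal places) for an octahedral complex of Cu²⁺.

1.73 Bohr magnetons

Group 11 minus oxidation state +2 gives a d⁹ configuration for Cu²⁺.
Configuration: t2g^6 e_g^3 → 1 unpaired electron.
μ(spin-only) = √[1(1+2)] = √3 ≈ 1.73 Bohr magnetons.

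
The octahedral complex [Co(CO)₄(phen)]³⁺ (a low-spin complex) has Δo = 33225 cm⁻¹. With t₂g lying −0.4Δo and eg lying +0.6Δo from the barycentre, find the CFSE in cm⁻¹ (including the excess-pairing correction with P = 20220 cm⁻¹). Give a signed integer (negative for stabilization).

-39300

Ligand charges: 4×(+0) from CO and 1×(+0) from phen sum to +0; with overall charge +3, Co is +3.
Co sits in group 9; removing 3 electrons leaves Co³⁺ with 9 − 3 = 6 d electrons.
Configuration: t₂g⁶ eg⁰.
CFSE(orbital) = 6×(-0.4Δo) + 0×(0.6Δo) = -2.4Δo; with Δo = 33225 cm⁻¹ that is -79740 cm⁻¹.
High-spin d⁶ would be t₂g⁴ eg² with 1 pair; low-spin has 3, so 2 excess pairs cost +2P = +40440 cm⁻¹.
Net CFSE = -79740 + 40440 = -39300 cm⁻¹.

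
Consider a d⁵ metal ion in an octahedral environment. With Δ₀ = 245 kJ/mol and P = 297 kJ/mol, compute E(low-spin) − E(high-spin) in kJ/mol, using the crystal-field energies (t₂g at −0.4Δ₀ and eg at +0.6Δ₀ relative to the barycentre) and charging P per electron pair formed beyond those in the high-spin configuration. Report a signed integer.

104

In the high-spin limit (t₂g³ eg²) the orbital term is 0.0Δ₀ = 0 kJ/mol, with no excess pairing.
Low-spin: t₂g⁵ eg⁰, orbital CFSE = -2.0Δ₀ = -490 kJ/mol; plus 2 excess pairs × P = +594 kJ/mol; total 104 kJ/mol.
E(LS) − E(HS) = 104 − (0) = 104 kJ/mol.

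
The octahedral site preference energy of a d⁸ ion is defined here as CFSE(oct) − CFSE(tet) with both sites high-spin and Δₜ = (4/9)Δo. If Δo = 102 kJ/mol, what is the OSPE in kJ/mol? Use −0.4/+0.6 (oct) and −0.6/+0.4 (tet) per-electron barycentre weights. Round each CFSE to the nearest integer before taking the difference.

-86

In an octahedral site d⁸ (HS) is t₂g⁶ eg², giving CFSE(oct) = -1.2Δo = -122 kJ/mol.
In a tetrahedral site the filling is e⁴ t₂⁴: CFSE(tet) = -0.8Δₜ = -0.8 × (4/9)(102) = -36 kJ/mol.
Subtracting, OSPE = -122 − (-36) = -86 kJ/mol.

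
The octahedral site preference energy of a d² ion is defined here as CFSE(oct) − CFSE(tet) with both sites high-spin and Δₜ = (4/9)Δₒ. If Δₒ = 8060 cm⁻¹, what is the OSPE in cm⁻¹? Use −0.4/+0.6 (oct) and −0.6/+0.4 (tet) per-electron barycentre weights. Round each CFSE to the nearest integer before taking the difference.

-2149

In an octahedral site d² (HS) is t₂g² eg⁰, giving CFSE(oct) = -0.8Δₒ = -6448 cm⁻¹.
Tetrahedral: e² t₂⁰, CFSE = 2(−0.6) + 0(+0.4) = -1.2Δₜ = -1.2 × (4/9) × 8060 = -4299 cm⁻¹.
OSPE = CFSE(oct) − CFSE(tet) = -6448 − (-4299) = -2149 cm⁻¹.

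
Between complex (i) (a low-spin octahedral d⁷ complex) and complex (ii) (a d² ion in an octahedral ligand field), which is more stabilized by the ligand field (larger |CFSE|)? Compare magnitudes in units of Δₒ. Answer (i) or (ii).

(i): t₂g⁶ eg¹, CFSE = -1.8Δₒ.
(ii): t2g^2 e_g^0, CFSE = -0.8Δₒ.
So (i) has the larger |CFSE|.

(i)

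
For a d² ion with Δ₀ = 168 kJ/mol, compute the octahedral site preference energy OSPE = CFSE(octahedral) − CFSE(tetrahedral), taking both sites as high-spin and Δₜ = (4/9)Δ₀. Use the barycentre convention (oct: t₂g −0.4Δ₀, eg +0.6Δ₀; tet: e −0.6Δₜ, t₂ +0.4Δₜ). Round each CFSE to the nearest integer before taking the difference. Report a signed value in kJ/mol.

Octahedral high-spin t₂g² eg⁰: CFSE = -0.8 × 168 = -134 kJ/mol.
In a tetrahedral site the filling is e² t₂⁰: CFSE(tet) = -1.2Δₜ = -1.2 × (4/9)(168) = -90 kJ/mol.
OSPE = CFSE(oct) − CFSE(tet) = -134 − (-90) = -44 kJ/mol.

-44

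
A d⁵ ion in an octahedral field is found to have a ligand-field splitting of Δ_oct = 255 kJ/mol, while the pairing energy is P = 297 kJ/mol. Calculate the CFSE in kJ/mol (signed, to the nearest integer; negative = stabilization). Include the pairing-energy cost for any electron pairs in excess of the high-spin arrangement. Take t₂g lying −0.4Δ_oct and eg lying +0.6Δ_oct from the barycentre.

With Δ_oct < P the complex is high-spin.
Configuration: t₂g³ eg².
Orbital CFSE = 0.0Δ_oct = 0.0 × 255 = 0 kJ/mol.
High-spin has no excess pairs, so no pairing correction applies.

0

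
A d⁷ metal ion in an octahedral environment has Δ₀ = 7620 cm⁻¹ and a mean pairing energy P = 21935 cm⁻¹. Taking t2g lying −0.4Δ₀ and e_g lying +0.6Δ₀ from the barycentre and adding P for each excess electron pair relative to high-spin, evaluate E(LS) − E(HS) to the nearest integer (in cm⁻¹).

High-spin: t2g^5 e_g^2, CFSE = -0.8Δ₀ = -6096 cm⁻¹.
Low-spin: t2g^6 e_g^1, orbital CFSE = -1.8Δ₀ = -13716 cm⁻¹; plus 1 excess pair × P = +21935 cm⁻¹; total 8219 cm⁻¹.
Thus E(LS) − E(HS) = 14315 cm⁻¹.

14315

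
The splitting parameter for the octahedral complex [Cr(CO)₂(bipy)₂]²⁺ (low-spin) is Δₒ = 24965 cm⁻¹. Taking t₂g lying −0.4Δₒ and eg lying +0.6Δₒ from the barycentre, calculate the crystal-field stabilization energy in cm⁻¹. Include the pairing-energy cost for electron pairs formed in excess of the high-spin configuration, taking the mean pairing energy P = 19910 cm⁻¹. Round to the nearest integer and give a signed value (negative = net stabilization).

Ligand charges: 2×(+0) from CO and 2×(+0) from bipy sum to +0; with overall charge +2, Cr is +2.
Group 6 minus oxidation state +2 gives a d⁴ configuration for Cr²⁺.
Electron filling gives t₂g⁴ eg⁰.
Orbital CFSE = 4(-0.4) + 0(0.6) = -1.6Δₒ = -1.6 × 24965 = -39944 cm⁻¹.
High-spin d⁴ would be t₂g³ eg¹ with 0 pairs; low-spin has 1, so 1 excess pair costs +1P = +19910 cm⁻¹.
Overall CFSE = -39944 + 19910 = -20034 cm⁻¹.

-20034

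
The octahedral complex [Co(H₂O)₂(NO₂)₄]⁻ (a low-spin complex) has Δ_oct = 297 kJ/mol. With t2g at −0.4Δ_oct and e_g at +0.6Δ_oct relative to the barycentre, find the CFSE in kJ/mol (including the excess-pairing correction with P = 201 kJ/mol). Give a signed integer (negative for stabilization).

Ligand charges: 2×(+0) from H₂O and 4×(-1) from NO₂⁻ sum to -4; with overall charge -1, Co is +3.
Group 9 minus oxidation state +3 gives a d⁶ configuration for Co³⁺.
Electron filling gives t2g^6 e_g^0.
The orbital stabilization is -2.4Δ_oct = -2.4 × 297 = -713 kJ/mol.
Relative to high-spin t2g^4 e_g^2 (1 paired), the low-spin configuration has 2 additional pairs, contributing +2 × 201 = +402 kJ/mol.
Overall CFSE = -713 + 402 = -311 kJ/mol.

-311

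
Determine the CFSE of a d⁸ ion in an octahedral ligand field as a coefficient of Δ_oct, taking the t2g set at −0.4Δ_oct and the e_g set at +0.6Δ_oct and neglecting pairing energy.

-1.2 Δ_oct

Configuration: t2g^6 e_g^2.
CFSE = 6(-0.4Δ_oct) + 2(0.6Δ_oct) = -2.4Δ_oct + 1.2Δ_oct = -1.2Δ_oct.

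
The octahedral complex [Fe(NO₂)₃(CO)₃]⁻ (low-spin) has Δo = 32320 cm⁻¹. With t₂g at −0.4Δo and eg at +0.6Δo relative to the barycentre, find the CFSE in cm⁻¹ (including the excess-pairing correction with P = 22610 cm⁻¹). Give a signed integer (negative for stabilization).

Ligand charges: 3×(-1) from NO₂⁻ and 3×(+0) from CO sum to -3; with overall charge -1, Fe is +2.
Fe is in group 8, so Fe²⁺ is d⁶ (8 − 2 = 6).
Electron filling gives t₂g⁶ eg⁰.
The orbital stabilization is -2.4Δo = -2.4 × 32320 = -77568 cm⁻¹.
Pairing penalty: 3 pairs vs 1 in the high-spin reference → 2 extra × P = 45220 cm⁻¹.
Net CFSE = -77568 + 45220 = -32348 cm⁻¹.

-32348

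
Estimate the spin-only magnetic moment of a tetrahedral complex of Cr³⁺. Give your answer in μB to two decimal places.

Cr³⁺: group 6, so d-count = 6 − 3 = 3.
With tetrahedral geometry the complex is necessarily high-spin.
Configuration: e^2 t2^1 → 3 unpaired electrons.
μ(spin-only) = √[3(3+2)] = √15 ≈ 3.87 μB.

3.87 μB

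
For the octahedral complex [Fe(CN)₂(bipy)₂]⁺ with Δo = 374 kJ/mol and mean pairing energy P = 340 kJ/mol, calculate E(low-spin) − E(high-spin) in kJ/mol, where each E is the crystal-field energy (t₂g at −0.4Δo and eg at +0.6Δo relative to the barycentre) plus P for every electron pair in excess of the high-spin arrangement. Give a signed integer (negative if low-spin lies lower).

Ligand charges: 2×(-1) from CN⁻ and 2×(+0) from bipy sum to -2; with overall charge +1, Fe is +3.
Group 8 minus oxidation state +3 gives a d⁵ configuration for Fe³⁺.
In the high-spin limit (t₂g³ eg²) the orbital term is 0.0Δo = 0 kJ/mol, with no excess pairing.
Low-spin t₂g⁵ eg⁰ gives -2.0Δo = -748 kJ/mol, but forming 2 extra pairs costs 2P = 680 kJ/mol, so E(LS) = -748 + 680 = -68 kJ/mol.
Thus E(LS) − E(HS) = -68 kJ/mol.

-68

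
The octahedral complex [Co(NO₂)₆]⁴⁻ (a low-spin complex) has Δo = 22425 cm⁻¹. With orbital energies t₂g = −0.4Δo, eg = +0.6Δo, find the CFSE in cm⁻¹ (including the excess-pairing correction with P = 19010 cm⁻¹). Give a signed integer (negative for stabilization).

-21355

Each NO₂⁻ contributes -1; 6 × (-1) = -6. With overall charge -4, Co is in the +2 oxidation state.
Co²⁺: group 9, so d-count = 9 − 2 = 7.
Configuration: t₂g⁶ eg¹.
CFSE(orbital) = 6×(-0.4Δo) + 1×(0.6Δo) = -1.8Δo; with Δo = 22425 cm⁻¹ that is -40365 cm⁻¹.
Pairing penalty: 3 pairs vs 2 in the high-spin reference → 1 extra × P = 19010 cm⁻¹.
Combining: -40365 + 19010 = -21355 cm⁻¹.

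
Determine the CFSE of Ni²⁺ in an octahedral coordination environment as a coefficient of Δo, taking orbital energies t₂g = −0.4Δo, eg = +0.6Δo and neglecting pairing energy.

Group 10 minus oxidation state +2 gives a d⁸ configuration for Ni²⁺.
Configuration: t₂g⁶ eg².
CFSE = 6(-0.4Δo) + 2(0.6Δo) = -2.4Δo + 1.2Δo = -1.2Δo.

-1.2 Δo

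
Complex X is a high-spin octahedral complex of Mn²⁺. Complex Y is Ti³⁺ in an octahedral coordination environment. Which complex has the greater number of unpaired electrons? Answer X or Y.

X: Mn sits in group 7; removing 2 electrons leaves Mn²⁺ with 7 − 2 = 5 d electrons; t2g^3 e_g^2 → 5 unpaired.
Y: Group 4 minus oxidation state +3 gives a d¹ configuration for Ti³⁺; t₂g¹ eg⁰ → 1 unpaired.
So X has more unpaired electrons.

X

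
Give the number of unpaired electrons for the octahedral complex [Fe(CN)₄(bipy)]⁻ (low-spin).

1

Ligand charges: 4×(-1) from CN⁻ and 1×(+0) from bipy sum to -4; with overall charge -1, Fe is +3.
Group 8 minus oxidation state +3 gives a d⁵ configuration for Fe³⁺.
Configuration: t2g^5 e_g^0, giving 1 unpaired electron.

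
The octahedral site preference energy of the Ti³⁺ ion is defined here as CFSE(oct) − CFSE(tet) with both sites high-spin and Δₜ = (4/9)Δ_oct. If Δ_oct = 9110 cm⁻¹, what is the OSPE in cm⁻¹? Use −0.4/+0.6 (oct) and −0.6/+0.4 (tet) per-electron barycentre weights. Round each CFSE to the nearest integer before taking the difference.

Ti sits in group 4; removing 3 electrons leaves Ti³⁺ with 4 − 3 = 1 d electrons.
Octahedral high-spin t2g^1 e_g^0: CFSE = -0.4 × 9110 = -3644 cm⁻¹.
Tetrahedral e^1 t2^0 gives -0.6Δₜ = -0.6 × (4/9) × 9110 = -2429 cm⁻¹.
OSPE = CFSE(oct) − CFSE(tet) = -3644 − (-2429) = -1215 cm⁻¹.

-1215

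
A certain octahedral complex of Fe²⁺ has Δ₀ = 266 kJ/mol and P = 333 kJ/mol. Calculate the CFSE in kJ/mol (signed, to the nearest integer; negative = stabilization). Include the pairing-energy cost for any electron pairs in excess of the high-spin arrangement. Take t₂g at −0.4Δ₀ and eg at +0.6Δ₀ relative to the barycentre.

Group 8 minus oxidation state +2 gives a d⁶ configuration for Fe²⁺.
With Δ₀ < P the complex is high-spin.
Filling d⁶ accordingly: t₂g⁴ eg².
Orbital CFSE = -0.4Δ₀ = -0.4 × 266 = -106 kJ/mol.
High-spin has no excess pairs, so no pairing correction applies.

-106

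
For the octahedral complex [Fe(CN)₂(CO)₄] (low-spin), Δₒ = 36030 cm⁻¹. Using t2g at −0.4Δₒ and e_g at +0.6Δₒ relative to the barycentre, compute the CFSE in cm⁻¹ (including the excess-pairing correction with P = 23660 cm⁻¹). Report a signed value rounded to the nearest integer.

-39152

Ligand charges: 2×(-1) from CN⁻ and 4×(+0) from CO sum to -2; with overall charge +0, Fe is +2.
Fe²⁺: group 8, so d-count = 8 − 2 = 6.
The d⁶ electrons fill as t2g^6 e_g^0.
Orbital CFSE = 6(-0.4) + 0(0.6) = -2.4Δₒ = -2.4 × 36030 = -86472 cm⁻¹.
High-spin d⁶ would be t2g^4 e_g^2 with 1 pair; low-spin has 3, so 2 excess pairs cost +2P = +47320 cm⁻¹.
Overall CFSE = -86472 + 47320 = -39152 cm⁻¹.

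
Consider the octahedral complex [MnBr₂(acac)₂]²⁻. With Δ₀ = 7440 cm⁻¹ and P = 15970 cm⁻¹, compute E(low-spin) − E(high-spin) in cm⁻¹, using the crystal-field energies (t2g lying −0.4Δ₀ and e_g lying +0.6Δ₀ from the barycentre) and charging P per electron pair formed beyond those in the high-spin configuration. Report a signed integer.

Ligand charges: 2×(-1) from Br⁻ and 2×(-1) from acac⁻ sum to -4; with overall charge -2, Mn is +2.
Mn is in group 7, so Mn²⁺ is d⁵ (7 − 2 = 5).
High-spin: t2g^3 e_g^2, CFSE = 0.0Δ₀ = 0 cm⁻¹.
For low-spin the configuration is t2g^5 e_g^0: orbital energy -2.0 × 7440 = -14880 cm⁻¹, and 2 additional pairs relative to high-spin add 31940 cm⁻¹, giving 17060 cm⁻¹.
E(LS) − E(HS) = 17060 − (0) = 17060 cm⁻¹.

17060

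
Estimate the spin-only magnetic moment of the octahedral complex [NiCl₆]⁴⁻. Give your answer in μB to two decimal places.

Each Cl⁻ contributes -1; 6 × (-1) = -6. With overall charge -4, Ni is in the +2 oxidation state.
Ni is in group 10, so Ni²⁺ is d⁸ (10 − 2 = 8).
For octahedral d⁸ the high- and low-spin configurations coincide.
Configuration: t2g^6 e_g^2 → 2 unpaired electrons.
μ(spin-only) = √[2(2+2)] = √8 ≈ 2.83 μB.

2.83 μB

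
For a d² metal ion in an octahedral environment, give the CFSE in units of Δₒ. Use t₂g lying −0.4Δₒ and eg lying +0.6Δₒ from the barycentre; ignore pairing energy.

Configuration: t₂g² eg⁰.
CFSE = 2(-0.4Δₒ) + 0(0.6Δₒ) = -0.8Δₒ + 0.0Δₒ = -0.8Δₒ.

-0.8 Δₒ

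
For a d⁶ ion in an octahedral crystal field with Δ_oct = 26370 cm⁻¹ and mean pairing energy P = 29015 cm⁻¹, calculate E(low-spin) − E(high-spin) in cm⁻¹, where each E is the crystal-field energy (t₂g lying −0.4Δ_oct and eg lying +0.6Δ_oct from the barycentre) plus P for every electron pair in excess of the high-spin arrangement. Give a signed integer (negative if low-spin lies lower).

5290

High-spin: t₂g⁴ eg², CFSE = -0.4Δ_oct = -10548 cm⁻¹.
Low-spin t₂g⁶ eg⁰ gives -2.4Δ_oct = -63288 cm⁻¹, but forming 2 extra pairs costs 2P = 58030 cm⁻¹, so E(LS) = -63288 + 58030 = -5258 cm⁻¹.
Thus E(LS) − E(HS) = 5290 cm⁻¹.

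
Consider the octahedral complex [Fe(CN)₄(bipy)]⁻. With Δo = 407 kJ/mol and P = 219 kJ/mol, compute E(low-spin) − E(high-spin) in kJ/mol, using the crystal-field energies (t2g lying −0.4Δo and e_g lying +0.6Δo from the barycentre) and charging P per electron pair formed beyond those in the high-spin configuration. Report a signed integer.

-376

Ligand charges: 4×(-1) from CN⁻ and 1×(+0) from bipy sum to -4; with overall charge -1, Fe is +3.
Group 8 minus oxidation state +3 gives a d⁵ configuration for Fe³⁺.
High-spin d⁵ fills as t2g^3 e_g^2 with CFSE 3(−0.4) + 2(+0.6) = 0.0Δo = 0 kJ/mol.
Low-spin: t2g^5 e_g^0, orbital CFSE = -2.0Δo = -814 kJ/mol; plus 2 excess pairs × P = +438 kJ/mol; total -376 kJ/mol.
E(LS) − E(HS) = -376 − (0) = -376 kJ/mol.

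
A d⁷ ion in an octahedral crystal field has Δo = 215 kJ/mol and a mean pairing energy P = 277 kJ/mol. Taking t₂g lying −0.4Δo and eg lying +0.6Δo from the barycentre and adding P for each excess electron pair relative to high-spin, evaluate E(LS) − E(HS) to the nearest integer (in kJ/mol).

62

In the high-spin limit (t₂g⁵ eg²) the orbital term is -0.8Δo = -172 kJ/mol, with no excess pairing.
Low-spin t₂g⁶ eg¹ gives -1.8Δo = -387 kJ/mol, but forming 1 extra pair costs 1P = 277 kJ/mol, so E(LS) = -387 + 277 = -110 kJ/mol.
E(LS) − E(HS) = -110 − (-172) = 62 kJ/mol.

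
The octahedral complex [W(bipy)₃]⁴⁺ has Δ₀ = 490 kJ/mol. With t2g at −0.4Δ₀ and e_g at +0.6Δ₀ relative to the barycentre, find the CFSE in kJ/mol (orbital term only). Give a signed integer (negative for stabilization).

bipy is neutral, so the +4 overall charge sits on W: oxidation state +4.
W is in group 6, so W⁴⁺ is d² (6 − 4 = 2).
Configuration: t2g^2 e_g^0.
The orbital stabilization is -0.8Δ₀ = -0.8 × 490 = -392 kJ/mol.

-392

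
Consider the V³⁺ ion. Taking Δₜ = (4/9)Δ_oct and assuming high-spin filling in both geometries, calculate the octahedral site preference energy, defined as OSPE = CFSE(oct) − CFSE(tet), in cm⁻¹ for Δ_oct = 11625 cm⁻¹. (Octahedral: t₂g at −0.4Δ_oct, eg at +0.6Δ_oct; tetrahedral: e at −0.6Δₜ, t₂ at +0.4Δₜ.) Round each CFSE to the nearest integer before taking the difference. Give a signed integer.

-3100

V³⁺: group 5, so d-count = 5 − 3 = 2.
Octahedral (high-spin): t₂g² eg⁰, CFSE = 2(−0.4) + 0(+0.6) = -0.8Δ_oct = -0.8 × 11625 = -9300 cm⁻¹.
In a tetrahedral site the filling is e² t₂⁰: CFSE(tet) = -1.2Δₜ = -1.2 × (4/9)(11625) = -6200 cm⁻¹.
OSPE = CFSE(oct) − CFSE(tet) = -9300 − (-6200) = -3100 cm⁻¹.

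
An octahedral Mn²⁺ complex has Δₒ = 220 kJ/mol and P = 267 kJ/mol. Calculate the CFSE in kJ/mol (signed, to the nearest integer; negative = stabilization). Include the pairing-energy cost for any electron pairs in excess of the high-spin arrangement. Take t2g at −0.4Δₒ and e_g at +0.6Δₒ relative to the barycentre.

Mn²⁺: group 7, so d-count = 7 − 2 = 5.
With Δₒ < P the complex is high-spin.
That gives t2g^3 e_g^2.
Orbital CFSE = 0.0Δₒ = 0.0 × 220 = 0 kJ/mol.
High-spin has no excess pairs, so no pairing correction applies.

0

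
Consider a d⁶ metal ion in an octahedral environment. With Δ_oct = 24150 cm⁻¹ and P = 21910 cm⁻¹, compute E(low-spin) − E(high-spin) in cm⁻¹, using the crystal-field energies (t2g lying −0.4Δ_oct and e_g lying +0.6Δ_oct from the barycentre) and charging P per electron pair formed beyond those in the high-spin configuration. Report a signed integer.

-4480

In the high-spin limit (t2g^4 e_g^2) the orbital term is -0.4Δ_oct = -9660 cm⁻¹, with no excess pairing.
Low-spin: t2g^6 e_g^0, orbital CFSE = -2.4Δ_oct = -57960 cm⁻¹; plus 2 excess pairs × P = +43820 cm⁻¹; total -14140 cm⁻¹.
Thus E(LS) − E(HS) = -4480 cm⁻¹.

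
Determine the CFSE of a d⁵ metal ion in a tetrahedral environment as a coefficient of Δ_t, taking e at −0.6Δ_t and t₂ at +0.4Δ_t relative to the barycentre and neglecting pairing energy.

With tetrahedral geometry the complex is necessarily high-spin.
Configuration: e² t₂³.
CFSE = 2(-0.6Δ_t) + 3(0.4Δ_t) = -1.2Δ_t + 1.2Δ_t = 0.0Δ_t.

0.0 Δ_t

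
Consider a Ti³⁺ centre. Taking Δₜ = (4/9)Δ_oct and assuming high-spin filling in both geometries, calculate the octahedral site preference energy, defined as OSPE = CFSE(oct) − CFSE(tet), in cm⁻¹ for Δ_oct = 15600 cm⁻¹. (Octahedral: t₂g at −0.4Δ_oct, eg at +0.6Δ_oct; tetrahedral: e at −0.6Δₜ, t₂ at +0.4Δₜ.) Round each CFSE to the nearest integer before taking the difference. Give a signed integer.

-2080

Group 4 minus oxidation state +3 gives a d¹ configuration for Ti³⁺.
In an octahedral site d¹ (HS) is t₂g¹ eg⁰, giving CFSE(oct) = -0.4Δ_oct = -6240 cm⁻¹.
Tetrahedral e¹ t₂⁰ gives -0.6Δₜ = -0.6 × (4/9) × 15600 = -4160 cm⁻¹.
OSPE = CFSE(oct) − CFSE(tet) = -6240 − (-4160) = -2080 cm⁻¹.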